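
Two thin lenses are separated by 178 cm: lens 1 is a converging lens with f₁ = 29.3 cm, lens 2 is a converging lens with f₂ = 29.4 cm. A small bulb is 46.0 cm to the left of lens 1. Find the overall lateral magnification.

Lens 1: 1/d_i1 = 1/(29.3) − 1/(46.0) = 0.01239, so d_i1 = 80.71 cm; m₁ = −d_i1/d_o1 = -1.755.
d_o2 = 178 − (80.71) = 97.29 cm.
Lens 2: 1/d_i2 = 1/(29.4) − 1/(97.29) = 0.02374, so d_i2 = 42.13 cm; m₂ = −d_i2/d_o2 = -0.4331.
m = m₁·m₂ = (-1.755)(-0.4331) = +0.760.

m = +0.760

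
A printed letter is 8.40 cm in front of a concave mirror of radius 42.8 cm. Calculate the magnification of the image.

m = +1.65

f = R/2 = 42.8/2 = 21.40 cm.
1/d_i = 1/f − 1/d_o = 1/(21.40) − 1/(8.40) = -0.07232, so d_i = -13.83 cm.
m = −d_i/d_o = −(-13.83)/(8.40) = +1.65.
The image is virtual, upright and enlarged, behind the mirror.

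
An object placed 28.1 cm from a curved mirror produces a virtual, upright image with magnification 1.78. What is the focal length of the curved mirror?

m = −d_i/d_o ⇒ d_i = −m·d_o = −(+1.78)·(28.1) = -50.02 cm.
1/f = 1/d_o + 1/d_i = 1/(28.1) + 1/(-50.02) = 0.01560, so f = 64.1 cm.
Since f is positive, the curved mirror is concave.

f = 64.1 cm (concave)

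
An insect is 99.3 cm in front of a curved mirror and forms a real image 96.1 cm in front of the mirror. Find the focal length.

Real image ⇒ d_i = +96.1 cm.
1/f = 1/d_o + 1/d_i = 1/(99.3) + 1/(96.1) = 0.02048, so f = 48.8 cm.
Since f is positive, the curved mirror is concave.

f = 48.8 cm (concave)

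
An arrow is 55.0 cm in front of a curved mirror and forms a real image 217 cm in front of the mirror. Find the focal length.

f = 43.9 cm (concave)

Real image ⇒ d_i = +217 cm.
1/f = 1/d_o + 1/d_i = 1/(55.0) + 1/(217) = 0.02279, so f = 43.9 cm.
Since f is positive, the curved mirror is concave.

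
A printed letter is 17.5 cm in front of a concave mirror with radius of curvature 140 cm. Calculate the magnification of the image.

m = +1.33

f = R/2 = 140/2 = 70.00 cm.
1/d_i = 1/f − 1/d_o = 1/(70.00) − 1/(17.5) = -0.04286, so d_i = -23.33 cm.
m = −d_i/d_o = −(-23.33)/(17.5) = +1.33.
The image is virtual, upright and enlarged, behind the mirror.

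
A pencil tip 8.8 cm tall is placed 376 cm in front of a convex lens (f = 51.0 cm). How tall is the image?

1.38 cm

1/d_i = 1/f − 1/d_o = 1/(51.00) − 1/(376) = 0.01695, so d_i = 59.00 cm.
m = −d_i/d_o = -0.1569.
|h_i| = |m|·h_o = 0.1569 × 8.8 = 1.38 cm. The image is real, inverted and reduced, on the far side of the lens.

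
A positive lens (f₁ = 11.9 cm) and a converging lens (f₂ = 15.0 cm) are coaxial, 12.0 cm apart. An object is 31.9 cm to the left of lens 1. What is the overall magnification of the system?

Lens 1: 1/d_i1 = 1/(11.9) − 1/(31.9) = 0.05269, so d_i1 = 18.98 cm; m₁ = −d_i1/d_o1 = -0.5950.
d_o2 = 12.0 − (18.98) = -6.980 cm (virtual object).
Lens 2: 1/d_i2 = 1/(15.0) − 1/(-6.980) = 0.2099, so d_i2 = 4.763 cm; m₂ = −d_i2/d_o2 = +0.6824.
m = m₁·m₂ = (-0.5950)(+0.6824) = -0.406.

m = -0.406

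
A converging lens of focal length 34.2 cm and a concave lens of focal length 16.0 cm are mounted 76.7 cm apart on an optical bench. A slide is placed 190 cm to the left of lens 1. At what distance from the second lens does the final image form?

11.0 cm

Lens 1: 1/d_i1 = 1/f₁ − 1/d_o1 = 1/(34.2) − 1/(190) = 0.02398, so d_i1 = 41.71 cm.
The intermediate image is 41.71 cm to the right of lens 1, which is 76.7 − (41.71) = 34.99 cm to the left of lens 2, so d_o2 = +34.99 cm.
Lens 2 is diverging, so f₂ = −16.0 cm.
Lens 2: 1/d_i2 = 1/f₂ − 1/d_o2 = 1/(-16.0) − 1/(34.99) = -0.09108, so d_i2 = -11.0 cm.
The final image is virtual, 11.0 cm to the left of lens 2 (overall magnification ≈ -0.069).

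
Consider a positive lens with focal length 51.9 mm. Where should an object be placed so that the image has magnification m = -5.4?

61.5 mm

m = −d_i/d_o ⇒ d_i = −m·d_o.
1/f = 1/d_o + 1/d_i = 1/d_o − 1/(m·d_o) = (1 − 1/m)/d_o, so d_o = f(1 − 1/m) = (51.90)(1 − 1/(-5.4)) = 61.5 mm.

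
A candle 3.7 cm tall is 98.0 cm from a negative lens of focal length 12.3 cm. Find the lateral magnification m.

For a negative lens, f = -12.3 cm.
1/d_i = 1/f − 1/d_o = 1/(-12.30) − 1/(98.0) = -0.09150, so d_i = -10.93 cm.
m = −d_i/d_o = −(-10.93)/(98.0) = +0.112.
The image is virtual, upright and reduced, on the same side as the object.

m = +0.112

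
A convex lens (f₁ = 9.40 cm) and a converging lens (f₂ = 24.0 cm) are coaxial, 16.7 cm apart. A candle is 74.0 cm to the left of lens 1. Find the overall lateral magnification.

m = -0.193

Lens 1: 1/d_i1 = 1/(9.40) − 1/(74.0) = 0.09287, so d_i1 = 10.77 cm; m₁ = −d_i1/d_o1 = -0.1455.
d_o2 = 16.7 − (10.77) = 5.930 cm.
Lens 2: 1/d_i2 = 1/(24.0) − 1/(5.930) = -0.1270, so d_i2 = -7.876 cm; m₂ = −d_i2/d_o2 = +1.328.
m = m₁·m₂ = (-0.1455)(+1.328) = -0.193.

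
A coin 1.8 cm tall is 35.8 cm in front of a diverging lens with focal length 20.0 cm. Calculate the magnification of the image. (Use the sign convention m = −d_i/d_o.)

m = +0.358

For a diverging lens, f = -20.0 cm.
1/d_i = 1/f − 1/d_o = 1/(-20.00) − 1/(35.8) = -0.07793, so d_i = -12.83 cm.
m = −d_i/d_o = −(-12.83)/(35.8) = +0.358.
The image is virtual, upright and reduced, on the same side as the object.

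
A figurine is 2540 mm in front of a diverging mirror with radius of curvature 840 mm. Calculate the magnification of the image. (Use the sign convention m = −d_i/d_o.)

m = +0.142

f = R/2 = 840/2 = 420.0 mm; for a diverging mirror, f = -420.0 mm.
1/d_i = 1/f − 1/d_o = 1/(-420.0) − 1/(2540) = -0.002775, so d_i = -360.4 mm.
m = −d_i/d_o = −(-360.4)/(2540) = +0.142.
The image is virtual, upright and reduced, behind the mirror.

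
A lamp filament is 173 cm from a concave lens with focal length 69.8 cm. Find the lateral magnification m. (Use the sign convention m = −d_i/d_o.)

For a concave lens, f = -69.8 cm.
1/d_i = 1/f − 1/d_o = 1/(-69.80) − 1/(173) = -0.02011, so d_i = -49.73 cm.
m = −d_i/d_o = −(-49.73)/(173) = +0.287.
The image is virtual, upright and reduced, on the same side as the object.

m = +0.287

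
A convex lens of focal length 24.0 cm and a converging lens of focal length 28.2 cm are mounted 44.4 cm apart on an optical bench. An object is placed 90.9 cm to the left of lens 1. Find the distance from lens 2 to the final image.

Lens 1: 1/d_i1 = 1/f₁ − 1/d_o1 = 1/(24.0) − 1/(90.9) = 0.03067, so d_i1 = 32.61 cm.
The intermediate image is 32.61 cm to the right of lens 1, which is 44.4 − (32.61) = 11.79 cm to the left of lens 2, so d_o2 = +11.79 cm.
Lens 2: 1/d_i2 = 1/f₂ − 1/d_o2 = 1/(28.2) − 1/(11.79) = -0.04936, so d_i2 = -20.3 cm.
The final image is virtual, 20.3 cm to the left of lens 2 (overall magnification ≈ -0.62).

20.3 cm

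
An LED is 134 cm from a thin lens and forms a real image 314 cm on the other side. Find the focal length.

Real image ⇒ d_i = +314 cm.
1/f = 1/d_o + 1/d_i = 1/(134) + 1/(314) = 0.01065, so f = 93.9 cm.
Since f is positive, the thin lens is converging.

f = 93.9 cm (converging)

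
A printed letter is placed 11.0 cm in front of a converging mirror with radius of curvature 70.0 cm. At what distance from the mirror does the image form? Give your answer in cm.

f = R/2 = 70.0/2 = 35.00 cm.
Mirror equation: 1/d_i = 1/f − 1/d_o = 1/(35.00) − 1/(11.0) = 0.02857 − 0.09091 = -0.06234, so d_i = -16.0 cm.
The image is virtual, upright and enlarged, behind the mirror.

16.0 cm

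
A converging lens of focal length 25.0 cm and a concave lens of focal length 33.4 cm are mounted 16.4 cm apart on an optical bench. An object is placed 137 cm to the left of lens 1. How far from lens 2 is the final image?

24.6 cm

Lens 1: 1/d_i1 = 1/f₁ − 1/d_o1 = 1/(25.0) − 1/(137) = 0.03270, so d_i1 = 30.58 cm.
The intermediate image is 30.58 cm to the right of lens 1, which lies 14.18 cm to the right of lens 2 — a virtual object — so d_o2 = −14.18 cm.
Lens 2 is diverging, so f₂ = −33.4 cm.
Lens 2: 1/d_i2 = 1/f₂ − 1/d_o2 = 1/(-33.4) − 1/(-14.18) = 0.04058, so d_i2 = 24.6 cm.
The final image is real, 24.6 cm to the right of lens 2 (overall magnification ≈ -0.39).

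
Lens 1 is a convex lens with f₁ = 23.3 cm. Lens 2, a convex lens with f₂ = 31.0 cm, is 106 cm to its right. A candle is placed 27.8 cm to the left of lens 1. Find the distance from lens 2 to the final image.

17.1 cm

Lens 1: 1/d_i1 = 1/f₁ − 1/d_o1 = 1/(23.3) − 1/(27.8) = 0.006947, so d_i1 = 143.9 cm.
The intermediate image is 143.9 cm to the right of lens 1, which lies 37.90 cm to the right of lens 2 — a virtual object — so d_o2 = −37.90 cm.
Lens 2: 1/d_i2 = 1/f₂ − 1/d_o2 = 1/(31.0) − 1/(-37.90) = 0.05864, so d_i2 = 17.1 cm.
The final image is real, 17.1 cm to the right of lens 2 (overall magnification ≈ -2.3).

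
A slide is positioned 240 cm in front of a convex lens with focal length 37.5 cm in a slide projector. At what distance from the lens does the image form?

Thin-lens equation: 1/v = 1/f − 1/u = 1/(37.50) − 1/(240) = 0.02667 − 0.004167 = 0.02250, so v = 44.4 cm.
The image is real, inverted and reduced, on the far side of the lens.

44.4 cm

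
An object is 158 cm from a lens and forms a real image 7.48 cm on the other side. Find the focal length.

Real image ⇒ d_i = +7.48 cm.
1/f = 1/d_o + 1/d_i = 1/(158) + 1/(7.48) = 0.1400, so f = 7.14 cm.
Since f is positive, the lens is converging.

f = 7.14 cm (converging)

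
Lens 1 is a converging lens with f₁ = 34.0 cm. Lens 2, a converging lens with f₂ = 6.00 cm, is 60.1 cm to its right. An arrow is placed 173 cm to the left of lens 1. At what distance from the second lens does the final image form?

Lens 1: 1/d_i1 = 1/f₁ − 1/d_o1 = 1/(34.0) − 1/(173) = 0.02363, so d_i1 = 42.32 cm.
The intermediate image is 42.32 cm to the right of lens 1, which is 60.1 − (42.32) = 17.78 cm to the left of lens 2, so d_o2 = +17.78 cm.
Lens 2: 1/d_i2 = 1/f₂ − 1/d_o2 = 1/(6.00) − 1/(17.78) = 0.1104, so d_i2 = 9.06 cm.
The final image is real, 9.06 cm to the right of lens 2 (overall magnification ≈ 0.12).

9.06 cm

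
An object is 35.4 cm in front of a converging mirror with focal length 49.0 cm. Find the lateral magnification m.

1/d_i = 1/f − 1/d_o = 1/(49.00) − 1/(35.4) = -0.007840, so d_i = -127.5 cm.
m = −d_i/d_o = −(-127.5)/(35.4) = +3.60.
The image is virtual, upright and enlarged, behind the mirror.

m = +3.60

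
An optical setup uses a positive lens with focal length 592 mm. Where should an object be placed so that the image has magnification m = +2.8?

381 mm

m = −d_i/d_o ⇒ d_i = −m·d_o.
1/f = 1/d_o + 1/d_i = 1/d_o − 1/(m·d_o) = (1 − 1/m)/d_o, so d_o = f(1 − 1/m) = (592.0)(1 − 1/(+2.8)) = 381 mm.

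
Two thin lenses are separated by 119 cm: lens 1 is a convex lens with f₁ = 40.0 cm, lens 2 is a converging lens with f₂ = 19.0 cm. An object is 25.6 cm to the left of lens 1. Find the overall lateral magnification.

Lens 1: 1/d_i1 = 1/(40.0) − 1/(25.6) = -0.01406, so d_i1 = -71.11 cm; m₁ = −d_i1/d_o1 = +2.778.
d_o2 = 119 − (-71.11) = 190.1 cm.
Lens 2: 1/d_i2 = 1/(19.0) − 1/(190.1) = 0.04737, so d_i2 = 21.11 cm; m₂ = −d_i2/d_o2 = -0.1110.
m = m₁·m₂ = (+2.778)(-0.1110) = -0.308.

m = -0.308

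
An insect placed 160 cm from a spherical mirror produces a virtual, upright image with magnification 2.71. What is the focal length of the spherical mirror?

f = 254 cm (concave)

m = −d_i/d_o ⇒ d_i = −m·d_o = −(+2.71)·(160) = -433.6 cm.
1/f = 1/d_o + 1/d_i = 1/(160) + 1/(-433.6) = 0.003944, so f = 254 cm.
Since f is positive, the spherical mirror is concave.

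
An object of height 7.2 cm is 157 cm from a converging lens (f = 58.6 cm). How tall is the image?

1/d_i = 1/f − 1/d_o = 1/(58.60) − 1/(157) = 0.01070, so d_i = 93.50 cm.
m = −d_i/d_o = -0.5955.
|h_i| = |m|·h_o = 0.5955 × 7.2 = 4.29 cm. The image is real, inverted and reduced, on the far side of the lens.

4.29 cm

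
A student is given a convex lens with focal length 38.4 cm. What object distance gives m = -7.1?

43.8 cm

m = −d_i/d_o ⇒ d_i = −m·d_o.
1/f = 1/d_o + 1/d_i = 1/d_o − 1/(m·d_o) = (1 − 1/m)/d_o, so d_o = f(1 − 1/m) = (38.40)(1 − 1/(-7.1)) = 43.8 cm.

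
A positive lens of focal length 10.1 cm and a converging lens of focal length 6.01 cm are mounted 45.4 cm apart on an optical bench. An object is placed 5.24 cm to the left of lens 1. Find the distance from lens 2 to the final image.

Lens 1: 1/d_i1 = 1/f₁ − 1/d_o1 = 1/(10.1) − 1/(5.24) = -0.09183, so d_i1 = -10.89 cm.
The intermediate image is 10.89 cm to the left of lens 1 (virtual), which is 45.4 − (-10.89) = 56.29 cm to the left of lens 2, so d_o2 = +56.29 cm.
Lens 2: 1/d_i2 = 1/f₂ − 1/d_o2 = 1/(6.01) − 1/(56.29) = 0.1486, so d_i2 = 6.73 cm.
The final image is real, 6.73 cm to the right of lens 2 (overall magnification ≈ -0.25).

6.73 cm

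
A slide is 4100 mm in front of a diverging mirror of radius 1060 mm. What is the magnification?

m = +0.114

f = R/2 = 1060/2 = 530.0 mm; for a diverging mirror, f = -530.0 mm.
1/d_i = 1/f − 1/d_o = 1/(-530.0) − 1/(4100) = -0.002131, so d_i = -469.3 mm.
m = −d_i/d_o = −(-469.3)/(4100) = +0.114.
The image is virtual, upright and reduced, behind the mirror.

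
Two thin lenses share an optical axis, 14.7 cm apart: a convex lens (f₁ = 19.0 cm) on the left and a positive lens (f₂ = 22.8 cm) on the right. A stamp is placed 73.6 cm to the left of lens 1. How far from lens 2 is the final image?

7.38 cm

Lens 1: 1/d_i1 = 1/f₁ − 1/d_o1 = 1/(19.0) − 1/(73.6) = 0.03904, so d_i1 = 25.61 cm.
The intermediate image is 25.61 cm to the right of lens 1, which lies 10.91 cm to the right of lens 2 — a virtual object — so d_o2 = −10.91 cm.
Lens 2: 1/d_i2 = 1/f₂ − 1/d_o2 = 1/(22.8) − 1/(-10.91) = 0.1355, so d_i2 = 7.38 cm.
The final image is real, 7.38 cm to the right of lens 2 (overall magnification ≈ -0.24).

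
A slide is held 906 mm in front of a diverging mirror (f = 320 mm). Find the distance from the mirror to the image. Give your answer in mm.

236 mm

For a diverging mirror, f = -320 mm.
Mirror equation: 1/s_i = 1/f − 1/s_o = 1/(-320.0) − 1/(906) = -0.003125 − 0.001104 = -0.004229, so s_i = -236 mm.
The image is virtual, upright and reduced, behind the mirror.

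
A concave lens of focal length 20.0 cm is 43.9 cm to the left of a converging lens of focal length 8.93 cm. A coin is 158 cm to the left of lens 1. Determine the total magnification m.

m = -0.0190

f₁ = −20.0 cm (diverging).
Lens 1: 1/d_i1 = 1/(-20.0) − 1/(158) = -0.05633, so d_i1 = -17.75 cm; m₁ = −d_i1/d_o1 = +0.1123.
d_o2 = 43.9 − (-17.75) = 61.65 cm.
Lens 2: 1/d_i2 = 1/(8.93) − 1/(61.65) = 0.09576, so d_i2 = 10.44 cm; m₂ = −d_i2/d_o2 = -0.1694.
m = m₁·m₂ = (+0.1123)(-0.1694) = -0.0190.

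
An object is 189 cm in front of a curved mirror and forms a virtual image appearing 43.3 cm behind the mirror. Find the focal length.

Virtual image ⇒ d_i = −43.3 cm.
1/f = 1/d_o + 1/d_i = 1/(189) + 1/(-43.3) = -0.01780, so f = -56.2 cm.
Since f is negative, the curved mirror is convex.

f = -56.2 cm (convex)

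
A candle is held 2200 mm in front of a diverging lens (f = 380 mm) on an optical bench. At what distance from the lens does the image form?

For a diverging lens, f = -380 mm.
Lens equation: 1/q = 1/f − 1/p = 1/(-380.0) − 1/(2200) = -0.002632 − 0.0004545 = -0.003086, so q = -324 mm.
The image is virtual, upright and reduced, on the same side as the object.

324 mm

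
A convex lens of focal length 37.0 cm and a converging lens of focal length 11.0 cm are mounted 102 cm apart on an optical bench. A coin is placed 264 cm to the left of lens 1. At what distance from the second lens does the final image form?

13.5 cm

Lens 1: 1/d_i1 = 1/f₁ − 1/d_o1 = 1/(37.0) − 1/(264) = 0.02324, so d_i1 = 43.03 cm.
The intermediate image is 43.03 cm to the right of lens 1, which is 102 − (43.03) = 58.97 cm to the left of lens 2, so d_o2 = +58.97 cm.
Lens 2: 1/d_i2 = 1/f₂ − 1/d_o2 = 1/(11.0) − 1/(58.97) = 0.07395, so d_i2 = 13.5 cm.
The final image is real, 13.5 cm to the right of lens 2 (overall magnification ≈ 0.037).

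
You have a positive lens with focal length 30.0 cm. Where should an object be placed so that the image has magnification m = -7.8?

33.8 cm

m = −d_i/d_o ⇒ d_i = −m·d_o.
1/f = 1/d_o + 1/d_i = 1/d_o − 1/(m·d_o) = (1 − 1/m)/d_o, so d_o = f(1 − 1/m) = (30.00)(1 − 1/(-7.8)) = 33.8 cm.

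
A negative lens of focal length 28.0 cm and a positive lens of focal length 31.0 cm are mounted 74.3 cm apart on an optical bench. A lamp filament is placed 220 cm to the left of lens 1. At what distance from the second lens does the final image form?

Lens 1 is diverging, so f₁ = −28.0 cm.
Lens 1: 1/d_i1 = 1/f₁ − 1/d_o1 = 1/(-28.0) − 1/(220) = -0.04026, so d_i1 = -24.84 cm.
The intermediate image is 24.84 cm to the left of lens 1 (virtual), which is 74.3 − (-24.84) = 99.14 cm to the left of lens 2, so d_o2 = +99.14 cm.
Lens 2: 1/d_i2 = 1/f₂ − 1/d_o2 = 1/(31.0) − 1/(99.14) = 0.02217, so d_i2 = 45.1 cm.
The final image is real, 45.1 cm to the right of lens 2 (overall magnification ≈ -0.051).

45.1 cm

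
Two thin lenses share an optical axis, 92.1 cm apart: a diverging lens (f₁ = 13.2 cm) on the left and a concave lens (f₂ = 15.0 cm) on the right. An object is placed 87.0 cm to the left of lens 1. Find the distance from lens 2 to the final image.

13.1 cm

Lens 1 is diverging, so f₁ = −13.2 cm.
Lens 1: 1/d_i1 = 1/f₁ − 1/d_o1 = 1/(-13.2) − 1/(87.0) = -0.08725, so d_i1 = -11.46 cm.
The intermediate image is 11.46 cm to the left of lens 1 (virtual), which is 92.1 − (-11.46) = 103.6 cm to the left of lens 2, so d_o2 = +103.6 cm.
Lens 2 is diverging, so f₂ = −15.0 cm.
Lens 2: 1/d_i2 = 1/f₂ − 1/d_o2 = 1/(-15.0) − 1/(103.6) = -0.07632, so d_i2 = -13.1 cm.
The final image is virtual, 13.1 cm to the left of lens 2 (overall magnification ≈ 0.017).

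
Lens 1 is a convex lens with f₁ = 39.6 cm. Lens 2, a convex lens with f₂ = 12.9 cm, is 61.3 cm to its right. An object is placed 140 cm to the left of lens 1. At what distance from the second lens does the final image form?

Lens 1: 1/d_i1 = 1/f₁ − 1/d_o1 = 1/(39.6) − 1/(140) = 0.01811, so d_i1 = 55.22 cm.
The intermediate image is 55.22 cm to the right of lens 1, which is 61.3 − (55.22) = 6.080 cm to the left of lens 2, so d_o2 = +6.080 cm.
Lens 2: 1/d_i2 = 1/f₂ − 1/d_o2 = 1/(12.9) − 1/(6.080) = -0.08695, so d_i2 = -11.5 cm.
The final image is virtual, 11.5 cm to the left of lens 2 (overall magnification ≈ -0.75).

11.5 cm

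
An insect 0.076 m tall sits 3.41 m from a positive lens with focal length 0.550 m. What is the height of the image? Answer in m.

1/d_i = 1/f − 1/d_o = 1/(0.5500) − 1/(3.41) = 1.525, so d_i = 0.6558 m.
m = −d_i/d_o = -0.1923.
|h_i| = |m|·h_o = 0.1923 × 0.076 = 0.0146 m. The image is real, inverted and reduced, on the far side of the lens.

0.0146 m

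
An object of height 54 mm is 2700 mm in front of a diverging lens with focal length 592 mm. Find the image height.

For a diverging lens, f = -592 mm.
1/d_i = 1/f − 1/d_o = 1/(-592.0) − 1/(2700) = -0.002060, so d_i = -485.5 mm.
m = −d_i/d_o = +0.1798.
|h_i| = |m|·h_o = 0.1798 × 54 = 9.71 mm. The image is virtual, upright and reduced, on the same side as the object.

9.71 mm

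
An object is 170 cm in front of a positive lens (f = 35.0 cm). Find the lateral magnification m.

m = -0.259

1/d_i = 1/f − 1/d_o = 1/(35.00) − 1/(170) = 0.02269, so d_i = 44.07 cm.
m = −d_i/d_o = −(44.07)/(170) = -0.259.
The image is real, inverted and reduced, on the far side of the lens.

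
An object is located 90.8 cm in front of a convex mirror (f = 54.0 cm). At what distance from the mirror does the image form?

For a convex mirror, f = -54.0 cm.
Mirror equation: 1/s_i = 1/f − 1/s_o = 1/(-54.00) − 1/(90.8) = -0.01852 − 0.01101 = -0.02953, so s_i = -33.9 cm.
The image is virtual, upright and reduced, behind the mirror.

33.9 cm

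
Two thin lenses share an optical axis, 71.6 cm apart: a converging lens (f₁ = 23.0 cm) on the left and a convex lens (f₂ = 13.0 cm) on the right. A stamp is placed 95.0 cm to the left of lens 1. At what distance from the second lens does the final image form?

19.0 cm

Lens 1: 1/d_i1 = 1/f₁ − 1/d_o1 = 1/(23.0) − 1/(95.0) = 0.03295, so d_i1 = 30.35 cm.
The intermediate image is 30.35 cm to the right of lens 1, which is 71.6 − (30.35) = 41.25 cm to the left of lens 2, so d_o2 = +41.25 cm.
Lens 2: 1/d_i2 = 1/f₂ − 1/d_o2 = 1/(13.0) − 1/(41.25) = 0.05268, so d_i2 = 19.0 cm.
The final image is real, 19.0 cm to the right of lens 2 (overall magnification ≈ 0.15).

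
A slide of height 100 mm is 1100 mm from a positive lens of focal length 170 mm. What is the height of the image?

1/d_i = 1/f − 1/d_o = 1/(170.0) − 1/(1100) = 0.004973, so d_i = 201.1 mm.
m = −d_i/d_o = -0.1828.
|h_i| = |m|·h_o = 0.1828 × 100 = 18.3 mm. The image is real, inverted and reduced, on the far side of the lens.

18.3 mm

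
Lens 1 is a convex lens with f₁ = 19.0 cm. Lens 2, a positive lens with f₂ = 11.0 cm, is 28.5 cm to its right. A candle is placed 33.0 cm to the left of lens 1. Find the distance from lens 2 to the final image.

6.57 cm

Lens 1: 1/d_i1 = 1/f₁ − 1/d_o1 = 1/(19.0) − 1/(33.0) = 0.02233, so d_i1 = 44.79 cm.
The intermediate image is 44.79 cm to the right of lens 1, which lies 16.29 cm to the right of lens 2 — a virtual object — so d_o2 = −16.29 cm.
Lens 2: 1/d_i2 = 1/f₂ − 1/d_o2 = 1/(11.0) − 1/(-16.29) = 0.1523, so d_i2 = 6.57 cm.
The final image is real, 6.57 cm to the right of lens 2 (overall magnification ≈ -0.55).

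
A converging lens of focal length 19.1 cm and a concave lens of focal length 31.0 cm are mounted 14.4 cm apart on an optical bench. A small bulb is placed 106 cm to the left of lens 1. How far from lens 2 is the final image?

12.5 cm

Lens 1: 1/d_i1 = 1/f₁ − 1/d_o1 = 1/(19.1) − 1/(106) = 0.04292, so d_i1 = 23.30 cm.
The intermediate image is 23.30 cm to the right of lens 1, which lies 8.900 cm to the right of lens 2 — a virtual object — so d_o2 = −8.900 cm.
Lens 2 is diverging, so f₂ = −31.0 cm.
Lens 2: 1/d_i2 = 1/f₂ − 1/d_o2 = 1/(-31.0) − 1/(-8.900) = 0.08010, so d_i2 = 12.5 cm.
The final image is real, 12.5 cm to the right of lens 2 (overall magnification ≈ -0.31).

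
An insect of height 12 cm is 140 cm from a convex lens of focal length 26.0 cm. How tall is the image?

2.74 cm

1/d_i = 1/f − 1/d_o = 1/(26.00) − 1/(140) = 0.03132, so d_i = 31.93 cm.
m = −d_i/d_o = -0.2281.
|h_i| = |m|·h_o = 0.2281 × 12 = 2.74 cm. The image is real, inverted and reduced, on the far side of the lens.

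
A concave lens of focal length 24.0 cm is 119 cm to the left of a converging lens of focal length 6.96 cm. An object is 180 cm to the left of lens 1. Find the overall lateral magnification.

f₁ = −24.0 cm (diverging).
Lens 1: 1/d_i1 = 1/(-24.0) − 1/(180) = -0.04722, so d_i1 = -21.18 cm; m₁ = −d_i1/d_o1 = +0.1177.
d_o2 = 119 − (-21.18) = 140.2 cm.
Lens 2: 1/d_i2 = 1/(6.96) − 1/(140.2) = 0.1365, so d_i2 = 7.324 cm; m₂ = −d_i2/d_o2 = -0.05224.
m = m₁·m₂ = (+0.1177)(-0.05224) = -0.00615.

m = -0.00615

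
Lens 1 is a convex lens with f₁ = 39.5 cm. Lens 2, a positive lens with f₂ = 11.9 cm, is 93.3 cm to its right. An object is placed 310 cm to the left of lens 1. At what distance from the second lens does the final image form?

Lens 1: 1/d_i1 = 1/f₁ − 1/d_o1 = 1/(39.5) − 1/(310) = 0.02209, so d_i1 = 45.27 cm.
The intermediate image is 45.27 cm to the right of lens 1, which is 93.3 − (45.27) = 48.03 cm to the left of lens 2, so d_o2 = +48.03 cm.
Lens 2: 1/d_i2 = 1/f₂ − 1/d_o2 = 1/(11.9) − 1/(48.03) = 0.06321, so d_i2 = 15.8 cm.
The final image is real, 15.8 cm to the right of lens 2 (overall magnification ≈ 0.048).

15.8 cm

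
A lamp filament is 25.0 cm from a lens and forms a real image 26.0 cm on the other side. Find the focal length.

Real image ⇒ d_i = +26.0 cm.
1/f = 1/d_o + 1/d_i = 1/(25.0) + 1/(26.0) = 0.07846, so f = 12.7 cm.
Since f is positive, the lens is converging.

f = 12.7 cm (converging)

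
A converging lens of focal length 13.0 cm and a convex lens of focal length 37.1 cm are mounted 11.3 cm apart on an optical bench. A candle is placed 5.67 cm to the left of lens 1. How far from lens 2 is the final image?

Lens 1: 1/d_i1 = 1/f₁ − 1/d_o1 = 1/(13.0) − 1/(5.67) = -0.09944, so d_i1 = -10.06 cm.
The intermediate image is 10.06 cm to the left of lens 1 (virtual), which is 11.3 − (-10.06) = 21.36 cm to the left of lens 2, so d_o2 = +21.36 cm.
Lens 2: 1/d_i2 = 1/f₂ − 1/d_o2 = 1/(37.1) − 1/(21.36) = -0.01986, so d_i2 = -50.3 cm.
The final image is virtual, 50.3 cm to the left of lens 2 (overall magnification ≈ 4.2).

50.3 cm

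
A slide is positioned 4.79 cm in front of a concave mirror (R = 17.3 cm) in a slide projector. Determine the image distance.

10.7 cm

f = R/2 = 17.3/2 = 8.650 cm.
Mirror equation: 1/d_i = 1/f − 1/d_o = 1/(8.650) − 1/(4.79) = 0.1156 − 0.2088 = -0.09316, so d_i = -10.7 cm.
The image is virtual, upright and enlarged, behind the mirror.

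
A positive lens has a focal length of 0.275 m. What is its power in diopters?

P = +3.64 D

P = 1/f = 1/(0.275 m) = +3.64 D.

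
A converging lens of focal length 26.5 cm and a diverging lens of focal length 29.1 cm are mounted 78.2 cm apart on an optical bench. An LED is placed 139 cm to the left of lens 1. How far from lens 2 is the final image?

17.7 cm

Lens 1: 1/d_i1 = 1/f₁ − 1/d_o1 = 1/(26.5) − 1/(139) = 0.03054, so d_i1 = 32.74 cm.
The intermediate image is 32.74 cm to the right of lens 1, which is 78.2 − (32.74) = 45.46 cm to the left of lens 2, so d_o2 = +45.46 cm.
Lens 2 is diverging, so f₂ = −29.1 cm.
Lens 2: 1/d_i2 = 1/f₂ − 1/d_o2 = 1/(-29.1) − 1/(45.46) = -0.05636, so d_i2 = -17.7 cm.
The final image is virtual, 17.7 cm to the left of lens 2 (overall magnification ≈ -0.092).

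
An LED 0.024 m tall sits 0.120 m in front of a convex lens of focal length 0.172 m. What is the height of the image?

1/d_i = 1/f − 1/d_o = 1/(0.1720) − 1/(0.120) = -2.519, so d_i = -0.3969 m.
m = −d_i/d_o = +3.308.
|h_i| = |m|·h_o = 3.308 × 0.024 = 0.0794 m. The image is virtual, upright and enlarged, on the same side as the object.

0.0794 m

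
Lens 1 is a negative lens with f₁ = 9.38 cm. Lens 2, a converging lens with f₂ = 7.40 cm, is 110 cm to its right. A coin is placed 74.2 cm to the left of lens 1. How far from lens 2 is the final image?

7.89 cm

Lens 1 is diverging, so f₁ = −9.38 cm.
Lens 1: 1/d_i1 = 1/f₁ − 1/d_o1 = 1/(-9.38) − 1/(74.2) = -0.1201, so d_i1 = -8.327 cm.
The intermediate image is 8.327 cm to the left of lens 1 (virtual), which is 110 − (-8.327) = 118.3 cm to the left of lens 2, so d_o2 = +118.3 cm.
Lens 2: 1/d_i2 = 1/f₂ − 1/d_o2 = 1/(7.40) − 1/(118.3) = 0.1267, so d_i2 = 7.89 cm.
The final image is real, 7.89 cm to the right of lens 2 (overall magnification ≈ -0.0075).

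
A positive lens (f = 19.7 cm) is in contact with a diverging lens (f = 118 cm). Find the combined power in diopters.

P₁ = 1/f₁ = 1/(0.197 m) = +5.076 D; P₂ = 1/f₂ = 1/(-1.18 m) = -0.8475 D.
For thin lenses in contact, P = P₁ + P₂ = (+5.076) + (-0.8475) = +4.23 D.

P = +4.23 D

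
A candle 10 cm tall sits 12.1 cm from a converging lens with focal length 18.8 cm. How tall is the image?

1/d_i = 1/f − 1/d_o = 1/(18.80) − 1/(12.1) = -0.02945, so d_i = -33.95 cm.
m = −d_i/d_o = +2.806.
|h_i| = |m|·h_o = 2.806 × 10 = 28.1 cm. The image is virtual, upright and enlarged, on the same side as the object.

28.1 cm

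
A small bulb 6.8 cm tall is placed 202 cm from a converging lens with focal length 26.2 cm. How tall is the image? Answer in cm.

1/d_i = 1/f − 1/d_o = 1/(26.20) − 1/(202) = 0.03322, so d_i = 30.10 cm.
m = −d_i/d_o = -0.1490.
|h_i| = |m|·h_o = 0.1490 × 6.8 = 1.01 cm. The image is real, inverted and reduced, on the far side of the lens.

1.01 cm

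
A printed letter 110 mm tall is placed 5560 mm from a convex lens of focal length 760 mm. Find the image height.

1/d_i = 1/f − 1/d_o = 1/(760.0) − 1/(5560) = 0.001136, so d_i = 880.3 mm.
m = −d_i/d_o = -0.1583.
|h_i| = |m|·h_o = 0.1583 × 110 = 17.4 mm. The image is real, inverted and reduced, on the far side of the lens.

17.4 mm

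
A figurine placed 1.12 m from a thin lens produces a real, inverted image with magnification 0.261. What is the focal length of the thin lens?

m = −d_i/d_o ⇒ d_i = −m·d_o = −(-0.261)·(1.12) = 0.2923 m.
1/f = 1/d_o + 1/d_i = 1/(1.12) + 1/(0.2923) = 4.314, so f = 0.232 m.
Since f is positive, the thin lens is converging.

f = 0.232 m (converging)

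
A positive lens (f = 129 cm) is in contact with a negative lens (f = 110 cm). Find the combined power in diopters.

P = -0.134 D

P₁ = 1/f₁ = 1/(1.29 m) = +0.7752 D; P₂ = 1/f₂ = 1/(-1.10 m) = -0.9091 D.
For thin lenses in contact, P = P₁ + P₂ = (+0.7752) + (-0.9091) = -0.134 D.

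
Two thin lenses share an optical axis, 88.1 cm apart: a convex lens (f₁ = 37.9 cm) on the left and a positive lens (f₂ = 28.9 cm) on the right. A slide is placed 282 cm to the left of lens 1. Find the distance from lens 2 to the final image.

Lens 1: 1/d_i1 = 1/f₁ − 1/d_o1 = 1/(37.9) − 1/(282) = 0.02284, so d_i1 = 43.78 cm.
The intermediate image is 43.78 cm to the right of lens 1, which is 88.1 − (43.78) = 44.32 cm to the left of lens 2, so d_o2 = +44.32 cm.
Lens 2: 1/d_i2 = 1/f₂ − 1/d_o2 = 1/(28.9) − 1/(44.32) = 0.01204, so d_i2 = 83.1 cm.
The final image is real, 83.1 cm to the right of lens 2 (overall magnification ≈ 0.29).

83.1 cm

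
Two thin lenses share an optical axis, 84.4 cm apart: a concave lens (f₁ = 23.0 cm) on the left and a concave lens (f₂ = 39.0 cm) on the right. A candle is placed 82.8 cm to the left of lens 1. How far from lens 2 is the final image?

28.2 cm

Lens 1 is diverging, so f₁ = −23.0 cm.
Lens 1: 1/d_i1 = 1/f₁ − 1/d_o1 = 1/(-23.0) − 1/(82.8) = -0.05556, so d_i1 = -18.00 cm.
The intermediate image is 18.00 cm to the left of lens 1 (virtual), which is 84.4 − (-18.00) = 102.4 cm to the left of lens 2, so d_o2 = +102.4 cm.
Lens 2 is diverging, so f₂ = −39.0 cm.
Lens 2: 1/d_i2 = 1/f₂ − 1/d_o2 = 1/(-39.0) − 1/(102.4) = -0.03541, so d_i2 = -28.2 cm.
The final image is virtual, 28.2 cm to the left of lens 2 (overall magnification ≈ 0.060).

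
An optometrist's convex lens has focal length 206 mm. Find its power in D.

P = +4.85 D

f = 20.6 cm = 0.206 m.
P = 1/f = 1/(0.206 m) = +4.85 D.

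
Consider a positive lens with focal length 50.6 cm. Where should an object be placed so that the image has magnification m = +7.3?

m = −d_i/d_o ⇒ d_i = −m·d_o.
1/f = 1/d_o + 1/d_i = 1/d_o − 1/(m·d_o) = (1 − 1/m)/d_o, so d_o = f(1 − 1/m) = (50.60)(1 − 1/(+7.3)) = 43.7 cm.

43.7 cm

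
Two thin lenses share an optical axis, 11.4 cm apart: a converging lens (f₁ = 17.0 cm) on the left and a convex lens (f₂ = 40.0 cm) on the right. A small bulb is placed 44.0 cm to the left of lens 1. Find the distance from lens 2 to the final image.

11.6 cm

Lens 1: 1/d_i1 = 1/f₁ − 1/d_o1 = 1/(17.0) − 1/(44.0) = 0.03610, so d_i1 = 27.70 cm.
The intermediate image is 27.70 cm to the right of lens 1, which lies 16.30 cm to the right of lens 2 — a virtual object — so d_o2 = −16.30 cm.
Lens 2: 1/d_i2 = 1/f₂ − 1/d_o2 = 1/(40.0) − 1/(-16.30) = 0.08635, so d_i2 = 11.6 cm.
The final image is real, 11.6 cm to the right of lens 2 (overall magnification ≈ -0.45).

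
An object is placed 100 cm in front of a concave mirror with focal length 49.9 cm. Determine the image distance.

99.6 cm

Mirror equation: 1/v = 1/f − 1/u = 1/(49.90) − 1/(100) = 0.02004 − 0.01000 = 0.01004, so v = 99.6 cm.
The image is real, inverted and reduced, in front of the mirror.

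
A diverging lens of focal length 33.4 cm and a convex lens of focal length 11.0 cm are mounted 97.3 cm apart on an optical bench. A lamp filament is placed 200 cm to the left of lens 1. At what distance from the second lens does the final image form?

12.1 cm

Lens 1 is diverging, so f₁ = −33.4 cm.
Lens 1: 1/d_i1 = 1/f₁ − 1/d_o1 = 1/(-33.4) − 1/(200) = -0.03494, so d_i1 = -28.62 cm.
The intermediate image is 28.62 cm to the left of lens 1 (virtual), which is 97.3 − (-28.62) = 125.9 cm to the left of lens 2, so d_o2 = +125.9 cm.
Lens 2: 1/d_i2 = 1/f₂ − 1/d_o2 = 1/(11.0) − 1/(125.9) = 0.08297, so d_i2 = 12.1 cm.
The final image is real, 12.1 cm to the right of lens 2 (overall magnification ≈ -0.014).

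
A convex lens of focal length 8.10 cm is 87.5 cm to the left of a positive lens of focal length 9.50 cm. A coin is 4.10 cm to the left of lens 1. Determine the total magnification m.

Lens 1: 1/d_i1 = 1/(8.10) − 1/(4.10) = -0.1204, so d_i1 = -8.302 cm; m₁ = −d_i1/d_o1 = +2.025.
d_o2 = 87.5 − (-8.302) = 95.80 cm.
Lens 2: 1/d_i2 = 1/(9.50) − 1/(95.80) = 0.09482, so d_i2 = 10.55 cm; m₂ = −d_i2/d_o2 = -0.1101.
m = m₁·m₂ = (+2.025)(-0.1101) = -0.223.

m = -0.223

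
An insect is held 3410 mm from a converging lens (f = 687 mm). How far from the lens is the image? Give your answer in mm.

Thin-lens equation: 1/v = 1/f − 1/u = 1/(687.0) − 1/(3410) = 0.001456 − 0.0002933 = 0.001162, so v = 860 mm.
The image is real, inverted and reduced, on the far side of the lens.

860 mm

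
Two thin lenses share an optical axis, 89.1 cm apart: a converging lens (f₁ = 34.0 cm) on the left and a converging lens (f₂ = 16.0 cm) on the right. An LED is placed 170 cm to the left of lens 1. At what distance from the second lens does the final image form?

24.4 cm

Lens 1: 1/d_i1 = 1/f₁ − 1/d_o1 = 1/(34.0) − 1/(170) = 0.02353, so d_i1 = 42.50 cm.
The intermediate image is 42.50 cm to the right of lens 1, which is 89.1 − (42.50) = 46.60 cm to the left of lens 2, so d_o2 = +46.60 cm.
Lens 2: 1/d_i2 = 1/f₂ − 1/d_o2 = 1/(16.0) − 1/(46.60) = 0.04104, so d_i2 = 24.4 cm.
The final image is real, 24.4 cm to the right of lens 2 (overall magnification ≈ 0.13).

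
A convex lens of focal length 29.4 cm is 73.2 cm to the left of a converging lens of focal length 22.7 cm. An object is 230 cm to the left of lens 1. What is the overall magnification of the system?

Lens 1: 1/d_i1 = 1/(29.4) − 1/(230) = 0.02967, so d_i1 = 33.71 cm; m₁ = −d_i1/d_o1 = -0.1466.
d_o2 = 73.2 − (33.71) = 39.49 cm.
Lens 2: 1/d_i2 = 1/(22.7) − 1/(39.49) = 0.01873, so d_i2 = 53.39 cm; m₂ = −d_i2/d_o2 = -1.352.
m = m₁·m₂ = (-0.1466)(-1.352) = +0.198.

m = +0.198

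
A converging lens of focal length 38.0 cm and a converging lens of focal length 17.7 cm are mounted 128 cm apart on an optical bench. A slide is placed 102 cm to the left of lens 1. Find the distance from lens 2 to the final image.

24.0 cm

Lens 1: 1/d_i1 = 1/f₁ − 1/d_o1 = 1/(38.0) − 1/(102) = 0.01651, so d_i1 = 60.56 cm.
The intermediate image is 60.56 cm to the right of lens 1, which is 128 − (60.56) = 67.44 cm to the left of lens 2, so d_o2 = +67.44 cm.
Lens 2: 1/d_i2 = 1/f₂ − 1/d_o2 = 1/(17.7) − 1/(67.44) = 0.04167, so d_i2 = 24.0 cm.
The final image is real, 24.0 cm to the right of lens 2 (overall magnification ≈ 0.21).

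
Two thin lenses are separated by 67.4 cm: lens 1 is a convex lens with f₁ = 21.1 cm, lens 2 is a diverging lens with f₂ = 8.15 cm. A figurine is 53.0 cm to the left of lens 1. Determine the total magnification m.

Lens 1: 1/d_i1 = 1/(21.1) − 1/(53.0) = 0.02853, so d_i1 = 35.06 cm; m₁ = −d_i1/d_o1 = -0.6615.
d_o2 = 67.4 − (35.06) = 32.34 cm.
f₂ = −8.15 cm (diverging).
Lens 2: 1/d_i2 = 1/(-8.15) − 1/(32.34) = -0.1536, so d_i2 = -6.510 cm; m₂ = −d_i2/d_o2 = +0.2013.
m = m₁·m₂ = (-0.6615)(+0.2013) = -0.133.

m = -0.133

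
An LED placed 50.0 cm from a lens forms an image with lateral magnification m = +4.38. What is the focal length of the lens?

f = 64.8 cm (converging)

m = −d_i/d_o ⇒ d_i = −m·d_o = −(+4.38)·(50.0) = -219.0 cm.
1/f = 1/d_o + 1/d_i = 1/(50.0) + 1/(-219.0) = 0.01543, so f = 64.8 cm.
Since f is positive, the lens is converging.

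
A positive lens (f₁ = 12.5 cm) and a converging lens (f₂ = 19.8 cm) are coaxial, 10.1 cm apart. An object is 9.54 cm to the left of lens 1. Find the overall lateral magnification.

Lens 1: 1/d_i1 = 1/(12.5) − 1/(9.54) = -0.02482, so d_i1 = -40.29 cm; m₁ = −d_i1/d_o1 = +4.223.
d_o2 = 10.1 − (-40.29) = 50.39 cm.
Lens 2: 1/d_i2 = 1/(19.8) − 1/(50.39) = 0.03066, so d_i2 = 32.62 cm; m₂ = −d_i2/d_o2 = -0.6473.
m = m₁·m₂ = (+4.223)(-0.6473) = -2.73.

m = -2.73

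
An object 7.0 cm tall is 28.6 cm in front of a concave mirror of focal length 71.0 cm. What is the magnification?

1/d_i = 1/f − 1/d_o = 1/(71.00) − 1/(28.6) = -0.02088, so d_i = -47.89 cm.
m = −d_i/d_o = −(-47.89)/(28.6) = +1.67.
The image is virtual, upright and enlarged, behind the mirror.

m = +1.67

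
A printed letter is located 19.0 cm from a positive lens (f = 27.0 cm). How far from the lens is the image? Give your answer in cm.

64.1 cm

Thin-lens equation: 1/s_i = 1/f − 1/s_o = 1/(27.00) − 1/(19.0) = 0.03704 − 0.05263 = -0.01559, so s_i = -64.1 cm.
The image is virtual, upright and enlarged, on the same side as the object.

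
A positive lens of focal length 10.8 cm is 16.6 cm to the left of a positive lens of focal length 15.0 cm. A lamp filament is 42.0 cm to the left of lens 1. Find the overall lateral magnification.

Lens 1: 1/d_i1 = 1/(10.8) − 1/(42.0) = 0.06878, so d_i1 = 14.54 cm; m₁ = −d_i1/d_o1 = -0.3462.
d_o2 = 16.6 − (14.54) = 2.060 cm.
Lens 2: 1/d_i2 = 1/(15.0) − 1/(2.060) = -0.4188, so d_i2 = -2.388 cm; m₂ = −d_i2/d_o2 = +1.159.
m = m₁·m₂ = (-0.3462)(+1.159) = -0.401.

m = -0.401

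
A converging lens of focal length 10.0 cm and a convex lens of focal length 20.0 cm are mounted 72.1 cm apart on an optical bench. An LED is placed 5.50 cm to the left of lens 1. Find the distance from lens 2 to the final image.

Lens 1: 1/d_i1 = 1/f₁ − 1/d_o1 = 1/(10.0) − 1/(5.50) = -0.08182, so d_i1 = -12.22 cm.
The intermediate image is 12.22 cm to the left of lens 1 (virtual), which is 72.1 − (-12.22) = 84.32 cm to the left of lens 2, so d_o2 = +84.32 cm.
Lens 2: 1/d_i2 = 1/f₂ − 1/d_o2 = 1/(20.0) − 1/(84.32) = 0.03814, so d_i2 = 26.2 cm.
The final image is real, 26.2 cm to the right of lens 2 (overall magnification ≈ -0.69).

26.2 cm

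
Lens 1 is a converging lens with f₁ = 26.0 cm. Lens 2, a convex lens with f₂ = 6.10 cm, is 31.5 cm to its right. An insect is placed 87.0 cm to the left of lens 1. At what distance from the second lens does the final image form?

Lens 1: 1/d_i1 = 1/f₁ − 1/d_o1 = 1/(26.0) − 1/(87.0) = 0.02697, so d_i1 = 37.08 cm.
The intermediate image is 37.08 cm to the right of lens 1, which lies 5.580 cm to the right of lens 2 — a virtual object — so d_o2 = −5.580 cm.
Lens 2: 1/d_i2 = 1/f₂ − 1/d_o2 = 1/(6.10) − 1/(-5.580) = 0.3431, so d_i2 = 2.91 cm.
The final image is real, 2.91 cm to the right of lens 2 (overall magnification ≈ -0.22).

2.91 cm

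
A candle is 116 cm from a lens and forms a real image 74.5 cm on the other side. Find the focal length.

Real image ⇒ d_i = +74.5 cm.
1/f = 1/d_o + 1/d_i = 1/(116) + 1/(74.5) = 0.02204, so f = 45.4 cm.
Since f is positive, the lens is converging.

f = 45.4 cm (converging)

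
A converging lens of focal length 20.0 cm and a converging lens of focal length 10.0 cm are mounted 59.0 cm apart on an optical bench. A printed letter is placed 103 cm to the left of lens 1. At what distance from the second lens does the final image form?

Lens 1: 1/d_i1 = 1/f₁ − 1/d_o1 = 1/(20.0) − 1/(103) = 0.04029, so d_i1 = 24.82 cm.
The intermediate image is 24.82 cm to the right of lens 1, which is 59.0 − (24.82) = 34.18 cm to the left of lens 2, so d_o2 = +34.18 cm.
Lens 2: 1/d_i2 = 1/f₂ − 1/d_o2 = 1/(10.0) − 1/(34.18) = 0.07074, so d_i2 = 14.1 cm.
The final image is real, 14.1 cm to the right of lens 2 (overall magnification ≈ 0.100).

14.1 cm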